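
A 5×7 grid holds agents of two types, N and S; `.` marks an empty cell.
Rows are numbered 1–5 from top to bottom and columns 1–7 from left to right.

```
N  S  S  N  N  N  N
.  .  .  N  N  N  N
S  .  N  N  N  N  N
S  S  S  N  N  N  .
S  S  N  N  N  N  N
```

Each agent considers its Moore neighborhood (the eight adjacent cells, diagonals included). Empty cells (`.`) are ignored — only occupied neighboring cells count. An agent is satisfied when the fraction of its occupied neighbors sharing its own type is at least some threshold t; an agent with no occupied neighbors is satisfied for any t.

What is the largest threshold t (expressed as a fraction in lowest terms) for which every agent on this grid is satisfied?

0/1

Row 1: (1,1)N 0/1 · (1,2)S 1/2 · (1,3)S 1/3 · (1,4)N 3/4 · (1,5)N 5/5 · (1,6)N 5/5 · (1,7)N 3/3
Row 2: (2,4)N 6/7 · (2,5)N 8/8 · (2,6)N 8/8 · (2,7)N 5/5
Row 3: (3,1)S 2/2 · (3,3)N 3/5 · (3,4)N 6/7 · (3,5)N 8/8 · (3,6)N 7/7 · (3,7)N 4/4
Row 4: (4,1)S 4/4 · (4,2)S 5/7 · (4,3)S 2/7 · (4,4)N 7/8 · (4,5)N 8/8 · (4,6)N 7/7
Row 5: (5,1)S 3/3 · (5,2)S 4/5 · (5,3)N 2/5 · (5,4)N 4/5 · (5,5)N 5/5 · (5,6)N 4/4 · (5,7)N 2/2
The smallest same-type fraction is 0/1 at (1,1), which reduces to 0/1. Any threshold above that leaves this agent unsatisfied.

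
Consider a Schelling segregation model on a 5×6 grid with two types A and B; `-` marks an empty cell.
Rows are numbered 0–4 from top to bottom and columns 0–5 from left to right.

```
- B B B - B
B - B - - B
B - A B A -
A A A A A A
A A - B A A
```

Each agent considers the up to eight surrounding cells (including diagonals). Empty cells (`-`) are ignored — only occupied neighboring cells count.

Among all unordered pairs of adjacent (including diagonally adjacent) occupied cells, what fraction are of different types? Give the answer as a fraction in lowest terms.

Scan each occupied cell's neighbors to the right and below (and the two forward diagonals) so each pair is counted once.
Row 0: B(0,1)–B(0,2)= B(0,1)–B(1,2)= B(0,1)–B(1,0)= B(0,2)–B(0,3)= B(0,2)–B(1,2)= B(0,3)–B(1,2)= B(0,5)–B(1,5)=  → 0/7 unlike.
Row 1: B(1,0)–B(2,0)= B(1,2)–A(2,2)≠ B(1,2)–B(2,3)= B(1,5)–A(2,4)≠  → 2/4 unlike.
Row 2: B(2,0)–A(3,0)≠ B(2,0)–A(3,1)≠ A(2,2)–B(2,3)≠ A(2,2)–A(3,2)= A(2,2)–A(3,3)= A(2,2)–A(3,1)= B(2,3)–A(2,4)≠ B(2,3)–A(3,3)≠ B(2,3)–A(3,4)≠ B(2,3)–A(3,2)≠ A(2,4)–A(3,4)= A(2,4)–A(3,5)= A(2,4)–A(3,3)=  → 7/13 unlike.
Row 3: A(3,0)–A(3,1)= A(3,0)–A(4,0)= A(3,0)–A(4,1)= A(3,1)–A(3,2)= A(3,1)–A(4,1)= A(3,1)–A(4,0)= A(3,2)–A(3,3)= A(3,2)–B(4,3)≠ A(3,2)–A(4,1)= A(3,3)–A(3,4)= A(3,3)–B(4,3)≠ A(3,3)–A(4,4)= A(3,4)–A(3,5)= A(3,4)–A(4,4)= A(3,4)–A(4,5)= A(3,4)–B(4,3)≠ A(3,5)–A(4,5)= A(3,5)–A(4,4)=  → 3/18 unlike.
Row 4: A(4,0)–A(4,1)= B(4,3)–A(4,4)≠ A(4,4)–A(4,5)=  → 1/3 unlike.
Total adjacent occupied pairs: 45; unlike-type pairs: 13.
13/45 is already in lowest terms.

13/45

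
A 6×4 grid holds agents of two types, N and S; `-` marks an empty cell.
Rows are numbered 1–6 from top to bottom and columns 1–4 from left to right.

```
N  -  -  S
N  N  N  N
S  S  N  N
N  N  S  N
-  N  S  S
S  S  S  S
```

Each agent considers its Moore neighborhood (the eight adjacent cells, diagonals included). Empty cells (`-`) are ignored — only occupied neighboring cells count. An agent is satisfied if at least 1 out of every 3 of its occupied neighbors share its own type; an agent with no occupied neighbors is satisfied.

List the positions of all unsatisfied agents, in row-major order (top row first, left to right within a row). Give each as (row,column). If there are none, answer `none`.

Row 1: (1,1)N 2/2 ok · (1,4)S 0/2 unhappy
Row 2: (2,1)N 2/4 ok · (2,2)N 4/6 ok · (2,3)N 4/6 ok · (2,4)N 3/4 ok
Row 3: (3,1)S 1/5 unhappy · (3,2)S 2/8 unhappy · (3,3)N 6/8 ok · (3,4)N 4/5 ok
Row 4: (4,1)N 2/4 ok · (4,2)N 3/7 ok · (4,3)S 3/8 ok · (4,4)N 2/5 ok
Row 5: (5,2)N 2/7 unhappy · (5,3)S 5/8 ok · (5,4)S 4/5 ok
Row 6: (6,1)S 1/2 ok · (6,2)S 3/4 ok · (6,3)S 4/5 ok · (6,4)S 3/3 ok

(1,4), (3,1), (3,2), (5,2)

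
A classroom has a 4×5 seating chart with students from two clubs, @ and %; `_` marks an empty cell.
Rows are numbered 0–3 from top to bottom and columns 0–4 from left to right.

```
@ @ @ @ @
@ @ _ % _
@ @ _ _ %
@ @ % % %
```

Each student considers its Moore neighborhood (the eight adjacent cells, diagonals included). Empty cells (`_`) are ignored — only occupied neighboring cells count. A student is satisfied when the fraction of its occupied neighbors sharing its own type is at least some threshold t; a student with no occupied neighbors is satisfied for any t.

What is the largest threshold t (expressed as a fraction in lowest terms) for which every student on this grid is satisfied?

1/4

Row 0: (0,0)@ 3/3 · (0,1)@ 4/4 · (0,2)@ 3/4 · (0,3)@ 2/3 · (0,4)@ 1/2
Row 1: (1,0)@ 5/5 · (1,1)@ 6/6 · (1,3)% 1/4
Row 2: (2,0)@ 5/5 · (2,1)@ 5/6 · (2,4)% 3/3
Row 3: (3,0)@ 3/3 · (3,1)@ 3/4 · (3,2)% 1/3 · (3,3)% 3/3 · (3,4)% 2/2
The smallest same-type fraction is 1/4 at (1,3), which reduces to 1/4. Any threshold above that leaves this student unsatisfied.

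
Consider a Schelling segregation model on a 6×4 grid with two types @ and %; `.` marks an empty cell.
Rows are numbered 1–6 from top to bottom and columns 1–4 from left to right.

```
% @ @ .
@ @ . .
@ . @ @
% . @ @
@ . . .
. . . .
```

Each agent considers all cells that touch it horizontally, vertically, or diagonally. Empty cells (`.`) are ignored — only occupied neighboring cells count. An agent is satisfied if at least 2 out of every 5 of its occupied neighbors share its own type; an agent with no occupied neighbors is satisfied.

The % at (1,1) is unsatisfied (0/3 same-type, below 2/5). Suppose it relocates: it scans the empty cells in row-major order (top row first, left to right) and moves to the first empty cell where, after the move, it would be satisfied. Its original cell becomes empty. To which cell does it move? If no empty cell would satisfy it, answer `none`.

Vacating (1,1). Empty cells in order:
  (1,4): 0/1 same-type → still unsatisfied.
  (2,3): 0/5 same-type → still unsatisfied.
  (2,4): 0/3 same-type → still unsatisfied.
  (3,2): 1/6 same-type → still unsatisfied.
  (4,2): 1/5 same-type → still unsatisfied.
  (5,2): 1/3 same-type → still unsatisfied.
  (5,3): 0/2 same-type → still unsatisfied.
  (5,4): 0/2 same-type → still unsatisfied.
  (6,1): 0/1 same-type → still unsatisfied.
  (6,2): 0/1 same-type → still unsatisfied.
  (6,3): 0/0 same-type → satisfied — stop here.

(6,3)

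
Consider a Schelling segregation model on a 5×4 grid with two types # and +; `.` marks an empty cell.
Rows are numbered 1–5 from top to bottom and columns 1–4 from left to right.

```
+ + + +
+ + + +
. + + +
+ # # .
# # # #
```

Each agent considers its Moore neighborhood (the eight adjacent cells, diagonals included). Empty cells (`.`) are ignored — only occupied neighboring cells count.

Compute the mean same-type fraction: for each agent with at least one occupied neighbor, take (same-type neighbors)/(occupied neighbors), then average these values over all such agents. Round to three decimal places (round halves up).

0.835

(1,1)+ 3/3
(1,2)+ 5/5
(1,3)+ 5/5
(1,4)+ 3/3
(2,1)+ 4/4
(2,2)+ 7/7
(2,3)+ 8/8
(2,4)+ 5/5
(3,2)+ 5/7
(3,3)+ 5/7
(3,4)+ 3/4
(4,1)+ 1/4
(4,2)# 4/7
(4,3)# 4/7
(5,1)# 2/3
(5,2)# 4/5
(5,3)# 4/4
(5,4)# 2/2
Sum over 18 agents: 3/3 + 5/5 + 5/5 + 3/3 + 4/4 + 7/7 + 8/8 + 5/5 + 5/7 + 5/7 + 3/4 + 1/4 + 4/7 + 4/7 + 2/3 + 4/5 + 4/4 + 2/2 = 1579/105; mean = 1579/105 ÷ 18 = 1579/1890 = 0.835449… → 0.835.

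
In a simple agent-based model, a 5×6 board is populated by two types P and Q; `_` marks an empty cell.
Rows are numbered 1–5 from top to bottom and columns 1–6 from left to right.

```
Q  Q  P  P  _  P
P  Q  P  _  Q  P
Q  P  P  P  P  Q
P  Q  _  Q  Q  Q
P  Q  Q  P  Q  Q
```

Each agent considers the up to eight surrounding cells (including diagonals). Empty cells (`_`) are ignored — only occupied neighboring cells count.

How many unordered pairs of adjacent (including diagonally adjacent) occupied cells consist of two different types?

35

Scan each occupied cell's neighbors to the right and below (and the two forward diagonals) so each pair is counted once.
From row 1: 7 unlike of 14 pairs (running 7/14).
From row 2: 9 unlike of 16 pairs (running 16/30).
From row 3: 11 unlike of 18 pairs (running 27/48).
From row 4: 5 unlike of 16 pairs (running 32/64).
From row 5: 3 unlike of 5 pairs (running 35/69).
Total adjacent occupied pairs: 69; unlike-type pairs: 35.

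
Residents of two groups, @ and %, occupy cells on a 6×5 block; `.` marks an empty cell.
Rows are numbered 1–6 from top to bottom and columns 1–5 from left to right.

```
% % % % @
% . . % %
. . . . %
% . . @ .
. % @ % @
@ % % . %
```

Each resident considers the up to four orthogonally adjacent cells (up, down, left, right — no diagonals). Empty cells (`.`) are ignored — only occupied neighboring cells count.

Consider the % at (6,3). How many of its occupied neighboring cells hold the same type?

1

Occupied neighbors of (6,3): (5,3)=@, (6,2)=%.
Same type (%): 1 of 2.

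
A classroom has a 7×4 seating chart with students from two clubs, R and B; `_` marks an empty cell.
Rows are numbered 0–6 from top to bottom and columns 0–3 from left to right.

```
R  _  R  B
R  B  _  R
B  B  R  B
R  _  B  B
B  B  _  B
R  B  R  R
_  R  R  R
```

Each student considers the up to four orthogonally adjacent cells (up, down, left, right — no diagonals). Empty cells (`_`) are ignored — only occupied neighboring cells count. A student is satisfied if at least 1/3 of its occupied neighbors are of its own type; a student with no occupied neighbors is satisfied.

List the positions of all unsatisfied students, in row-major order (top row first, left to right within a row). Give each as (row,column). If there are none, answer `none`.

Row 0: (0,0)R 1/1 satisfied · (0,2)R 0/1 not · (0,3)B 0/2 not
Row 1: (1,0)R 1/3 satisfied · (1,1)B 1/2 satisfied · (1,3)R 0/2 not
Row 2: (2,0)B 1/3 satisfied · (2,1)B 2/3 satisfied · (2,2)R 0/3 not · (2,3)B 1/3 satisfied
Row 3: (3,0)R 0/2 not · (3,2)B 1/2 satisfied · (3,3)B 3/3 satisfied
Row 4: (4,0)B 1/3 satisfied · (4,1)B 2/2 satisfied · (4,3)B 1/2 satisfied
Row 5: (5,0)R 0/2 not · (5,1)B 1/4 not · (5,2)R 2/3 satisfied · (5,3)R 2/3 satisfied
Row 6: (6,1)R 1/2 satisfied · (6,2)R 3/3 satisfied · (6,3)R 2/2 satisfied

(0,2), (0,3), (1,3), (2,2), (3,0), (5,0), (5,1)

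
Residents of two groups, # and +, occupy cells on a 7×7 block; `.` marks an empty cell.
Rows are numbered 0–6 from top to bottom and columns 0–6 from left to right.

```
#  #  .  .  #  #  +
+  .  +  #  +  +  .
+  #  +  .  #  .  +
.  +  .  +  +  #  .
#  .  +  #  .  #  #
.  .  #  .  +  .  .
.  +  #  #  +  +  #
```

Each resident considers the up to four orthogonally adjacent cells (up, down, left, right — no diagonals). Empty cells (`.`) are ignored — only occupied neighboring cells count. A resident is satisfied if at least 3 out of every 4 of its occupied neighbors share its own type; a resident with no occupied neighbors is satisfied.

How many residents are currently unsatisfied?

26

Row 0: (0,0)# 1/2 ✗ · (0,1)# 1/1 ✓ · (0,4)# 1/2 ✗ · (0,5)# 1/3 ✗ · (0,6)+ 0/1 ✗
Row 1: (1,0)+ 1/2 ✗ · (1,2)+ 1/2 ✗ · (1,3)# 0/2 ✗ · (1,4)+ 1/4 ✗ · (1,5)+ 1/2 ✗
Row 2: (2,0)+ 1/2 ✗ · (2,1)# 0/3 ✗ · (2,2)+ 1/2 ✗ · (2,4)# 0/2 ✗ · (2,6)+ 0/0 ✓
Row 3: (3,1)+ 0/1 ✗ · (3,3)+ 1/2 ✗ · (3,4)+ 1/3 ✗ · (3,5)# 1/2 ✗
Row 4: (4,0)# 0/0 ✓ · (4,2)+ 0/2 ✗ · (4,3)# 0/2 ✗ · (4,5)# 2/2 ✓ · (4,6)# 1/1 ✓
Row 5: (5,2)# 1/2 ✗ · (5,4)+ 1/1 ✓
Row 6: (6,1)+ 0/1 ✗ · (6,2)# 2/3 ✗ · (6,3)# 1/2 ✗ · (6,4)+ 2/3 ✗ · (6,5)+ 1/2 ✗ · (6,6)# 0/1 ✗
Unsatisfied: (0,0), (0,4), (0,5), (0,6), (1,0), (1,2), (1,3), (1,4), (1,5), (2,0), (2,1), (2,2), (2,4), (3,1), (3,3), (3,4), (3,5), (4,2), (4,3), (5,2), (6,1), (6,2), (6,3), (6,4), (6,5), (6,6) — 26 in total.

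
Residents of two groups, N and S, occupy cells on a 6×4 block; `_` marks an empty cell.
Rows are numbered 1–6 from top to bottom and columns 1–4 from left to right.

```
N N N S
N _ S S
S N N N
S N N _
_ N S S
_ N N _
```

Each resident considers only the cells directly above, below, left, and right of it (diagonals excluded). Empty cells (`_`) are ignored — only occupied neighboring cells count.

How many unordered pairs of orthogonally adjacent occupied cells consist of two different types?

Scan each occupied cell's neighbors to the right and below so each pair is counted once.
Row 1: N(1,1)–N(1,2)= N(1,1)–N(2,1)= N(1,2)–N(1,3)= N(1,3)–S(1,4)≠ N(1,3)–S(2,3)≠ S(1,4)–S(2,4)=  → 2/6 unlike.
Row 2: N(2,1)–S(3,1)≠ S(2,3)–S(2,4)= S(2,3)–N(3,3)≠ S(2,4)–N(3,4)≠  → 3/4 unlike.
Row 3: S(3,1)–N(3,2)≠ S(3,1)–S(4,1)= N(3,2)–N(3,3)= N(3,2)–N(4,2)= N(3,3)–N(3,4)= N(3,3)–N(4,3)=  → 1/6 unlike.
Row 4: S(4,1)–N(4,2)≠ N(4,2)–N(4,3)= N(4,2)–N(5,2)= N(4,3)–S(5,3)≠  → 2/4 unlike.
Row 5: N(5,2)–S(5,3)≠ N(5,2)–N(6,2)= S(5,3)–S(5,4)= S(5,3)–N(6,3)≠  → 2/4 unlike.
Row 6: N(6,2)–N(6,3)=  → 0/1 unlike.
Total adjacent occupied pairs: 25; unlike-type pairs: 10.

10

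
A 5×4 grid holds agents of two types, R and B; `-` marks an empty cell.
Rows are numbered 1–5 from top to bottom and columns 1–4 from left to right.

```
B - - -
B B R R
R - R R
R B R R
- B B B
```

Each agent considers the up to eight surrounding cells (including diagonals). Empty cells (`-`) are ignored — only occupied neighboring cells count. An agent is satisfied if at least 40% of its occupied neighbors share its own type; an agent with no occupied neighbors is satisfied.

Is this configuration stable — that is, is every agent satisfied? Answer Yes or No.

Row 1: (1,1)B 2/2 ok
Row 2: (2,1)B 2/3 ok · (2,2)B 2/5 ok · (2,3)R 3/4 ok · (2,4)R 3/3 ok
Row 3: (3,1)R 1/4 unhappy · (3,3)R 5/7 ok · (3,4)R 5/5 ok
Row 4: (4,1)R 1/3 unhappy · (4,2)B 2/6 unhappy · (4,3)R 3/7 ok · (4,4)R 3/5 ok
Row 5: (5,2)B 2/4 ok · (5,3)B 3/5 ok · (5,4)B 1/3 unhappy
For instance (3,1) has only 1/4 same-type neighbors, below 2/5.

No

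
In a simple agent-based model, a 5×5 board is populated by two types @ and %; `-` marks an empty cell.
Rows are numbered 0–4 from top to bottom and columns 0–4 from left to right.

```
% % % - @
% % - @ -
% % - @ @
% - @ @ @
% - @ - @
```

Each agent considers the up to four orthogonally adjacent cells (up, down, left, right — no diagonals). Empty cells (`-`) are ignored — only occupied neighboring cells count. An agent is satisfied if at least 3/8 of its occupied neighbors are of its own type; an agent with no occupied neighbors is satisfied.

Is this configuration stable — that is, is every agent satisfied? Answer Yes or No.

Row 0: (0,0)% 2/2 satisfied · (0,1)% 3/3 satisfied · (0,2)% 1/1 satisfied · (0,4)@ 0/0 satisfied
Row 1: (1,0)% 3/3 satisfied · (1,1)% 3/3 satisfied · (1,3)@ 1/1 satisfied
Row 2: (2,0)% 3/3 satisfied · (2,1)% 2/2 satisfied · (2,3)@ 3/3 satisfied · (2,4)@ 2/2 satisfied
Row 3: (3,0)% 2/2 satisfied · (3,2)@ 2/2 satisfied · (3,3)@ 3/3 satisfied · (3,4)@ 3/3 satisfied
Row 4: (4,0)% 1/1 satisfied · (4,2)@ 1/1 satisfied · (4,4)@ 1/1 satisfied
All meet the threshold, so the configuration is stable.

Yes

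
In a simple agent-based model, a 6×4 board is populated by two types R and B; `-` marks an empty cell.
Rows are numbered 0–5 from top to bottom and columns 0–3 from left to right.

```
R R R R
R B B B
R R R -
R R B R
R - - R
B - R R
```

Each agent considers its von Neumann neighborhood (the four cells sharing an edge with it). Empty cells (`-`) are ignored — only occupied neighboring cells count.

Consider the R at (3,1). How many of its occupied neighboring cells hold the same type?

Occupied neighbors of (3,1): (2,1)=R, (3,0)=R, (3,2)=B.
Same type (R): 2 of 3.

2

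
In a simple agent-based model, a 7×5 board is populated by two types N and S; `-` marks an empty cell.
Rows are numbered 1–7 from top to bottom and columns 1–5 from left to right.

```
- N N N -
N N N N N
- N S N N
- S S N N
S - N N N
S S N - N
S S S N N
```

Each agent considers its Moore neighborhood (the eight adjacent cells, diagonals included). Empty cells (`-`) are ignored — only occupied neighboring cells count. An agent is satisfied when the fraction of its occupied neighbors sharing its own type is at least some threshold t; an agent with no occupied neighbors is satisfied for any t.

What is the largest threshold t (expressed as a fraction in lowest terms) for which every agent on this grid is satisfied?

(1,2)N 4/4
(1,3)N 5/5
(1,4)N 4/4
(2,1)N 3/3
(2,2)N 5/6
(2,3)N 7/8
(2,4)N 6/7
(2,5)N 4/4
(3,2)N 3/6
(3,3)S 2/8
(3,4)N 6/8
(3,5)N 5/5
(4,2)S 3/5
(4,3)S 2/7
(4,4)N 6/8
(4,5)N 5/5
(5,1)S 3/3
(5,3)N 3/6
(5,4)N 6/7
(5,5)N 4/4
(6,1)S 4/4
(6,2)S 5/7
(6,3)N 3/6
(6,5)N 4/4
(7,1)S 3/3
(7,2)S 4/5
(7,3)S 2/4
(7,4)N 3/4
(7,5)N 2/2
The smallest same-type fraction is 2/8 at (3,3), which reduces to 1/4. Any threshold above that leaves this agent unsatisfied.

1/4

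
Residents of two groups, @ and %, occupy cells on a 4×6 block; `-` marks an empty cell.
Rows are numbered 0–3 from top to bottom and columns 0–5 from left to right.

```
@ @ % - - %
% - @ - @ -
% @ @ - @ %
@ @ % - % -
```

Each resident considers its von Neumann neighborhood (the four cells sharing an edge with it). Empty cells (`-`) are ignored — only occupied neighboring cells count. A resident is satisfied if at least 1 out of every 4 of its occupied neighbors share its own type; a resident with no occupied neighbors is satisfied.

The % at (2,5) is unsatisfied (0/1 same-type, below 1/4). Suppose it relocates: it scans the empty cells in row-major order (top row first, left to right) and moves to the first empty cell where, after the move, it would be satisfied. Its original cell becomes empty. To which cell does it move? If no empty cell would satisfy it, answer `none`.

(0,3)

Vacating (2,5). Empty cells in order:
  (0,3): 1/1 same-type → satisfied — stop here.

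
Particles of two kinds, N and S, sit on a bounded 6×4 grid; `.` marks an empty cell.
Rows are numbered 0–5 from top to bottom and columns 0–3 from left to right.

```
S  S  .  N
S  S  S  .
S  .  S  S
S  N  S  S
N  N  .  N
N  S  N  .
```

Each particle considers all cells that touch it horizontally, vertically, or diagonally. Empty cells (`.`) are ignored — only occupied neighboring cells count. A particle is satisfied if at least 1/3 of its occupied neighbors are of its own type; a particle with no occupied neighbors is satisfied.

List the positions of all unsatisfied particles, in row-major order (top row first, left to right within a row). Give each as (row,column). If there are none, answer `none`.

(0,3), (3,0), (5,1)

(0,0)S 3/3 ok
(0,1)S 4/4 ok
(0,3)N 0/1 unhappy
(1,0)S 4/4 ok
(1,1)S 6/6 ok
(1,2)S 4/5 ok
(2,0)S 3/4 ok
(2,2)S 5/6 ok
(2,3)S 4/4 ok
(3,0)S 1/4 unhappy
(3,1)N 2/6 ok
(3,2)S 3/6 ok
(3,3)S 3/4 ok
(4,0)N 3/5 ok
(4,1)N 4/7 ok
(4,3)N 1/3 ok
(5,0)N 2/3 ok
(5,1)S 0/4 unhappy
(5,2)N 2/3 ok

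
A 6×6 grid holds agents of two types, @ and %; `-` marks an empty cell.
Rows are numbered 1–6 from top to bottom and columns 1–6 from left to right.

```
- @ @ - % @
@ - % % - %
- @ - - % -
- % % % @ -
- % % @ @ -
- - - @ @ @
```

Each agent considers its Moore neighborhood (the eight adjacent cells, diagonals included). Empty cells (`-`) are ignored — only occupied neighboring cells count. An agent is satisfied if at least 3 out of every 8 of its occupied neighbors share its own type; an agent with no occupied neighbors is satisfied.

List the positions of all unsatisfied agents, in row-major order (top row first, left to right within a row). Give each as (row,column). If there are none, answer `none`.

(1,3), (1,6), (2,3), (3,2)

(1,2)@ 2/3 satisfied
(1,3)@ 1/3 not
(1,5)% 2/3 satisfied
(1,6)@ 0/2 not
(2,1)@ 2/2 satisfied
(2,3)% 1/4 not
(2,4)% 3/4 satisfied
(2,6)% 2/3 satisfied
(3,2)@ 1/4 not
(3,5)% 3/4 satisfied
(4,2)% 3/4 satisfied
(4,3)% 4/6 satisfied
(4,4)% 3/6 satisfied
(4,5)@ 2/4 satisfied
(5,2)% 3/3 satisfied
(5,3)% 4/6 satisfied
(5,4)@ 4/7 satisfied
(5,5)@ 5/6 satisfied
(6,4)@ 3/4 satisfied
(6,5)@ 4/4 satisfied
(6,6)@ 2/2 satisfied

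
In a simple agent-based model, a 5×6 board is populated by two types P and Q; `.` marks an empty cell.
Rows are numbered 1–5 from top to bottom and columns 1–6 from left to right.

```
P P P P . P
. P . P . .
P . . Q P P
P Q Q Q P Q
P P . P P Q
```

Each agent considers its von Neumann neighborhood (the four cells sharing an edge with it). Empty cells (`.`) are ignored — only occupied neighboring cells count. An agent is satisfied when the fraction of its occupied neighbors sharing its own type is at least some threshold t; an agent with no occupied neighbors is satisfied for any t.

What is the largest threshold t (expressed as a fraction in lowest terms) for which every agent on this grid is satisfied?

1/3

(1,1)P 1/1
(1,2)P 3/3
(1,3)P 2/2
(1,4)P 2/2
(1,6)P — no occupied neighbors
(2,2)P 1/1
(2,4)P 1/2
(3,1)P 1/1
(3,4)Q 1/3
(3,5)P 2/3
(3,6)P 1/2
(4,1)P 2/3
(4,2)Q 1/3
(4,3)Q 2/2
(4,4)Q 2/4
(4,5)P 2/4
(4,6)Q 1/3
(5,1)P 2/2
(5,2)P 1/2
(5,4)P 1/2
(5,5)P 2/3
(5,6)Q 1/2
The smallest same-type fraction is 1/3 at (3,4), which reduces to 1/3. Any threshold above that leaves this agent unsatisfied.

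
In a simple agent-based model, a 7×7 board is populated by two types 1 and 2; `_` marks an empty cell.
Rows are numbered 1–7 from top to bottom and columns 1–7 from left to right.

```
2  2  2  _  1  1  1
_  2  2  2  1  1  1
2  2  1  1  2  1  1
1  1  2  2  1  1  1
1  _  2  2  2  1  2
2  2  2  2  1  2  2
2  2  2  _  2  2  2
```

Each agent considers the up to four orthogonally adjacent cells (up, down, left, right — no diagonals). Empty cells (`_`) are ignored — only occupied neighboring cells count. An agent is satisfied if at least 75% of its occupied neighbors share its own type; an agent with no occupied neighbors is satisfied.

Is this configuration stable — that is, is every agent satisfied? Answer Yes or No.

No

Row 1: (1,1)2 1/1 ok · (1,2)2 3/3 ok · (1,3)2 2/2 ok · (1,5)1 2/2 ok · (1,6)1 3/3 ok · (1,7)1 2/2 ok
Row 2: (2,2)2 3/3 ok · (2,3)2 3/4 ok · (2,4)2 1/3 unhappy · (2,5)1 2/4 unhappy · (2,6)1 4/4 ok · (2,7)1 3/3 ok
Row 3: (3,1)2 1/2 unhappy · (3,2)2 2/4 unhappy · (3,3)1 1/4 unhappy · (3,4)1 1/4 unhappy · (3,5)2 0/4 unhappy · (3,6)1 3/4 ok · (3,7)1 3/3 ok
Row 4: (4,1)1 2/3 unhappy · (4,2)1 1/3 unhappy · (4,3)2 2/4 unhappy · (4,4)2 2/4 unhappy · (4,5)1 1/4 unhappy · (4,6)1 4/4 ok · (4,7)1 2/3 unhappy
Row 5: (5,1)1 1/2 unhappy · (5,3)2 3/3 ok · (5,4)2 4/4 ok · (5,5)2 1/4 unhappy · (5,6)1 1/4 unhappy · (5,7)2 1/3 unhappy
Row 6: (6,1)2 2/3 unhappy · (6,2)2 3/3 ok · (6,3)2 4/4 ok · (6,4)2 2/3 unhappy · (6,5)1 0/4 unhappy · (6,6)2 2/4 unhappy · (6,7)2 3/3 ok
Row 7: (7,1)2 2/2 ok · (7,2)2 3/3 ok · (7,3)2 2/2 ok · (7,5)2 1/2 unhappy · (7,6)2 3/3 ok · (7,7)2 2/2 ok
For instance (2,4) has only 1/3 same-type neighbors, below 3/4.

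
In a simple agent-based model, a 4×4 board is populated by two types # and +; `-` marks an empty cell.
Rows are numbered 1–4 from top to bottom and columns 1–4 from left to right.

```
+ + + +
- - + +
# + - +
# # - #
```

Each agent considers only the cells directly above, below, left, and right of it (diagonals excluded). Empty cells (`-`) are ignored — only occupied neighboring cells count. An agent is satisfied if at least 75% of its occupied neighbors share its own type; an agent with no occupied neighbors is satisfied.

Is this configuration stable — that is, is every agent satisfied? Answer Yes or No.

(1,1)+ 1/1 satisfied
(1,2)+ 2/2 satisfied
(1,3)+ 3/3 satisfied
(1,4)+ 2/2 satisfied
(2,3)+ 2/2 satisfied
(2,4)+ 3/3 satisfied
(3,1)# 1/2 not
(3,2)+ 0/2 not
(3,4)+ 1/2 not
(4,1)# 2/2 satisfied
(4,2)# 1/2 not
(4,4)# 0/1 not
For instance (3,1) has only 1/2 same-type neighbors, below 3/4.

No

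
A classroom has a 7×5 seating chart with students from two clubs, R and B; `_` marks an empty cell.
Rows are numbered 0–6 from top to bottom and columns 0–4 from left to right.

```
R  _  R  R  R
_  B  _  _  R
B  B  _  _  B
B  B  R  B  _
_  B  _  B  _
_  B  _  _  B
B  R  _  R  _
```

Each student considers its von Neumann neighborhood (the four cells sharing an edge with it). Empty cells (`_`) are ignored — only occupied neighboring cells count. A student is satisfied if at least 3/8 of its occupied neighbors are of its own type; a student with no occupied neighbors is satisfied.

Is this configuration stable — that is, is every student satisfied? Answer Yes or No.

No

(0,0)R 0/0 satisfied
(0,2)R 1/1 satisfied
(0,3)R 2/2 satisfied
(0,4)R 2/2 satisfied
(1,1)B 1/1 satisfied
(1,4)R 1/2 satisfied
(2,0)B 2/2 satisfied
(2,1)B 3/3 satisfied
(2,4)B 0/1 not
(3,0)B 2/2 satisfied
(3,1)B 3/4 satisfied
(3,2)R 0/2 not
(3,3)B 1/2 satisfied
(4,1)B 2/2 satisfied
(4,3)B 1/1 satisfied
(5,1)B 1/2 satisfied
(5,4)B 0/0 satisfied
(6,0)B 0/1 not
(6,1)R 0/2 not
(6,3)R 0/0 satisfied
For instance (2,4) has only 0/1 same-type neighbors, below 3/8.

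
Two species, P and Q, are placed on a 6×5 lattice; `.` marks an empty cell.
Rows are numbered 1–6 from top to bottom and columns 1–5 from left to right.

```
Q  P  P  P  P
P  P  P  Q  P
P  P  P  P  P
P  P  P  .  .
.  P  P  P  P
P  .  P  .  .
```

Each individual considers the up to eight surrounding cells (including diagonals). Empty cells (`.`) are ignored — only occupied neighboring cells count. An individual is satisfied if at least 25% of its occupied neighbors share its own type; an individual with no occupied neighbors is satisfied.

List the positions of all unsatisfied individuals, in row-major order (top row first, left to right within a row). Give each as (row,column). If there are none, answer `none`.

(1,1)Q 0/3 not
(1,2)P 4/5 satisfied
(1,3)P 4/5 satisfied
(1,4)P 4/5 satisfied
(1,5)P 2/3 satisfied
(2,1)P 4/5 satisfied
(2,2)P 7/8 satisfied
(2,3)P 7/8 satisfied
(2,4)Q 0/8 not
(2,5)P 4/5 satisfied
(3,1)P 5/5 satisfied
(3,2)P 8/8 satisfied
(3,3)P 6/7 satisfied
(3,4)P 5/6 satisfied
(3,5)P 2/3 satisfied
(4,1)P 4/4 satisfied
(4,2)P 7/7 satisfied
(4,3)P 7/7 satisfied
(5,2)P 6/6 satisfied
(5,3)P 5/5 satisfied
(5,4)P 4/4 satisfied
(5,5)P 1/1 satisfied
(6,1)P 1/1 satisfied
(6,3)P 3/3 satisfied

(1,1), (2,4)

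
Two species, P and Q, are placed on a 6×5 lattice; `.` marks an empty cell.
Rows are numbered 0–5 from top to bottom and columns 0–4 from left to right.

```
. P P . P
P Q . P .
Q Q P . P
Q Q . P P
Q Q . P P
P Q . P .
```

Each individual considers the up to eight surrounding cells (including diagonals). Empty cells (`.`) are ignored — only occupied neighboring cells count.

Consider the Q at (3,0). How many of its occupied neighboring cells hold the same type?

Occupied neighbors of (3,0): (2,0)=Q, (2,1)=Q, (3,1)=Q, (4,0)=Q, (4,1)=Q.
Same type (Q): 5 of 5.

5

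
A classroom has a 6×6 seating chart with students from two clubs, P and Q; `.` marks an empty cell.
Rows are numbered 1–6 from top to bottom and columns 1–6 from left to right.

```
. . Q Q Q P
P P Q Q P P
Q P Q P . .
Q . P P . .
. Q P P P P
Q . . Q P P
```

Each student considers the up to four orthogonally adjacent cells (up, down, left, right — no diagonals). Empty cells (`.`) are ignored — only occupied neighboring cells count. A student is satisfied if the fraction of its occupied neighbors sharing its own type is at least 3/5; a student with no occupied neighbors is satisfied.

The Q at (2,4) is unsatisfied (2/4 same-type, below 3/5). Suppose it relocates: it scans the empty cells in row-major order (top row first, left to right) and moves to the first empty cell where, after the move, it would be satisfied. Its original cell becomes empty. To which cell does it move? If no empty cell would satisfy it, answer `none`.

Vacating (2,4). Empty cells in order:
  (1,1): 0/1 same-type → still unsatisfied.
  (1,2): 1/2 same-type → still unsatisfied.
  (3,5): 0/2 same-type → still unsatisfied.
  (3,6): 0/1 same-type → still unsatisfied.
  (4,2): 2/4 same-type → still unsatisfied.
  (4,5): 0/2 same-type → still unsatisfied.
  (4,6): 0/1 same-type → still unsatisfied.
  (5,1): 3/3 same-type → satisfied — stop here.

(5,1)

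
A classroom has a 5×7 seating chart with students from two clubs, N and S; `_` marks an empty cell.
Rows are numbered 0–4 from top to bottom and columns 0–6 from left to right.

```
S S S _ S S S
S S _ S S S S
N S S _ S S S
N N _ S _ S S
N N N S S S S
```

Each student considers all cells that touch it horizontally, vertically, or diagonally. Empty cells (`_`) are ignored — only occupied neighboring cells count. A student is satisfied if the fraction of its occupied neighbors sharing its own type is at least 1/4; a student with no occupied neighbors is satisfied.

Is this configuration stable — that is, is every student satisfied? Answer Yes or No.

Row 0: (0,0)S 3/3 satisfied · (0,1)S 4/4 satisfied · (0,2)S 3/3 satisfied · (0,4)S 4/4 satisfied · (0,5)S 5/5 satisfied · (0,6)S 3/3 satisfied
Row 1: (1,0)S 4/5 satisfied · (1,1)S 6/7 satisfied · (1,3)S 5/5 satisfied · (1,4)S 6/6 satisfied · (1,5)S 8/8 satisfied · (1,6)S 5/5 satisfied
Row 2: (2,0)N 2/5 satisfied · (2,1)S 3/6 satisfied · (2,2)S 4/5 satisfied · (2,4)S 6/6 satisfied · (2,5)S 7/7 satisfied · (2,6)S 5/5 satisfied
Row 3: (3,0)N 4/5 satisfied · (3,1)N 5/7 satisfied · (3,3)S 4/5 satisfied · (3,5)S 7/7 satisfied · (3,6)S 5/5 satisfied
Row 4: (4,0)N 3/3 satisfied · (4,1)N 4/4 satisfied · (4,2)N 2/4 satisfied · (4,3)S 2/3 satisfied · (4,4)S 4/4 satisfied · (4,5)S 4/4 satisfied · (4,6)S 3/3 satisfied
All meet the threshold, so the configuration is stable.

Yes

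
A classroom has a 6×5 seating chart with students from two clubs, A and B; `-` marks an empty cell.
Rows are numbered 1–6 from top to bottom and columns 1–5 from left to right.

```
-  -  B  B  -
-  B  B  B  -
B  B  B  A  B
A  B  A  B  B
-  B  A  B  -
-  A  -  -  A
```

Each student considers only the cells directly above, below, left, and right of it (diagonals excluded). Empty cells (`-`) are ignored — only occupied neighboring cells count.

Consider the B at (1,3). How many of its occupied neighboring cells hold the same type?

Occupied neighbors of (1,3): (2,3)=B, (1,4)=B.
Same type (B): 2 of 2.

2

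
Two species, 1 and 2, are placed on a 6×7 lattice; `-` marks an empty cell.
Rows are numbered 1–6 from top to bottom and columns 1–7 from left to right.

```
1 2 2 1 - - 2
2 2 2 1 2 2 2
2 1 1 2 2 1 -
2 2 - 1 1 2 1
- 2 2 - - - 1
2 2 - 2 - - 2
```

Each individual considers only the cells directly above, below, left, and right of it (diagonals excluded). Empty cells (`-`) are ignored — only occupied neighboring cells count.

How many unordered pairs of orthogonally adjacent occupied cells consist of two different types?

19

Scan each occupied cell's neighbors to the right and below so each pair is counted once.
Row 1: 1(1,1)–2(1,2)≠ 1(1,1)–2(2,1)≠ 2(1,2)–2(1,3)= 2(1,2)–2(2,2)= 2(1,3)–1(1,4)≠ 2(1,3)–2(2,3)= 1(1,4)–1(2,4)= 2(1,7)–2(2,7)=  → 3/8 unlike.
Row 2: 2(2,1)–2(2,2)= 2(2,1)–2(3,1)= 2(2,2)–2(2,3)= 2(2,2)–1(3,2)≠ 2(2,3)–1(2,4)≠ 2(2,3)–1(3,3)≠ 1(2,4)–2(2,5)≠ 1(2,4)–2(3,4)≠ 2(2,5)–2(2,6)= 2(2,5)–2(3,5)= 2(2,6)–2(2,7)= 2(2,6)–1(3,6)≠  → 6/12 unlike.
Row 3: 2(3,1)–1(3,2)≠ 2(3,1)–2(4,1)= 1(3,2)–1(3,3)= 1(3,2)–2(4,2)≠ 1(3,3)–2(3,4)≠ 2(3,4)–2(3,5)= 2(3,4)–1(4,4)≠ 2(3,5)–1(3,6)≠ 2(3,5)–1(4,5)≠ 1(3,6)–2(4,6)≠  → 7/10 unlike.
Row 4: 2(4,1)–2(4,2)= 2(4,2)–2(5,2)= 1(4,4)–1(4,5)= 1(4,5)–2(4,6)≠ 2(4,6)–1(4,7)≠ 1(4,7)–1(5,7)=  → 2/6 unlike.
Row 5: 2(5,2)–2(5,3)= 2(5,2)–2(6,2)= 1(5,7)–2(6,7)≠  → 1/3 unlike.
Row 6: 2(6,1)–2(6,2)=  → 0/1 unlike.
Total adjacent occupied pairs: 40; unlike-type pairs: 19.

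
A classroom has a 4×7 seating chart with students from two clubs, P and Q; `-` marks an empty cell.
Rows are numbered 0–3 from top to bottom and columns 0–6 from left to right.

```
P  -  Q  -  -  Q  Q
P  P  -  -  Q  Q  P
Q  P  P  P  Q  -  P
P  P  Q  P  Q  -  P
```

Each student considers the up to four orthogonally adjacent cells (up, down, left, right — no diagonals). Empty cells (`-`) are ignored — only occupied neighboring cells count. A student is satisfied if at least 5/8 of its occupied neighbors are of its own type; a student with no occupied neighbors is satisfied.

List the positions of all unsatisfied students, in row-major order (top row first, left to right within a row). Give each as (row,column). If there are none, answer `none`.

(0,0)P 1/1 ok
(0,2)Q 0/0 ok
(0,5)Q 2/2 ok
(0,6)Q 1/2 unhappy
(1,0)P 2/3 ok
(1,1)P 2/2 ok
(1,4)Q 2/2 ok
(1,5)Q 2/3 ok
(1,6)P 1/3 unhappy
(2,0)Q 0/3 unhappy
(2,1)P 3/4 ok
(2,2)P 2/3 ok
(2,3)P 2/3 ok
(2,4)Q 2/3 ok
(2,6)P 2/2 ok
(3,0)P 1/2 unhappy
(3,1)P 2/3 ok
(3,2)Q 0/3 unhappy
(3,3)P 1/3 unhappy
(3,4)Q 1/2 unhappy
(3,6)P 1/1 ok

(0,6), (1,6), (2,0), (3,0), (3,2), (3,3), (3,4)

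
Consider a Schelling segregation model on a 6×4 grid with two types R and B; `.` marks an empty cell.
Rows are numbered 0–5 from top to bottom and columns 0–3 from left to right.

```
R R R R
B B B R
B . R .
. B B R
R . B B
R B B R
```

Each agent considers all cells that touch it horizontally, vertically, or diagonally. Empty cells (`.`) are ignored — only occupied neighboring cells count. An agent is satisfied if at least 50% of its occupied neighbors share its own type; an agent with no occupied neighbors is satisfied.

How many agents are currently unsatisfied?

8

(0,0)R 1/3 ✗
(0,1)R 2/5 ✗
(0,2)R 3/5 ✓
(0,3)R 2/3 ✓
(1,0)B 2/4 ✓
(1,1)B 3/7 ✗
(1,2)B 1/6 ✗
(1,3)R 3/4 ✓
(2,0)B 3/3 ✓
(2,2)R 2/6 ✗
(3,1)B 3/5 ✓
(3,2)B 3/5 ✓
(3,3)R 1/4 ✗
(4,0)R 1/3 ✗
(4,2)B 5/7 ✓
(4,3)B 3/5 ✓
(5,0)R 1/2 ✓
(5,1)B 2/4 ✓
(5,2)B 3/4 ✓
(5,3)R 0/3 ✗
Unsatisfied: (0,0), (0,1), (1,1), (1,2), (2,2), (3,3), (4,0), (5,3) — 8 in total.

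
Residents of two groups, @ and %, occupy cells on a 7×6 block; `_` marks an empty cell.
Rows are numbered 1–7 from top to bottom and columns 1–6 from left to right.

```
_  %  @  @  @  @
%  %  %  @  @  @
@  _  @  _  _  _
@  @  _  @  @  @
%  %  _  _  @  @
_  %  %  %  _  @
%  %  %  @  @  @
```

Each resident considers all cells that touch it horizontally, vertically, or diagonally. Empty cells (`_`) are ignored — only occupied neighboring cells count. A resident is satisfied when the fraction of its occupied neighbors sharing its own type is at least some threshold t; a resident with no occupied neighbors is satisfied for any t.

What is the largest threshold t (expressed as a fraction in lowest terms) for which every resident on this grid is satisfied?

1/4

(1,2)% 3/4
(1,3)@ 2/5
(1,4)@ 4/5
(1,5)@ 5/5
(1,6)@ 3/3
(2,1)% 2/3
(2,2)% 3/6
(2,3)% 2/6
(2,4)@ 5/6
(2,5)@ 5/5
(2,6)@ 3/3
(3,1)@ 2/4
(3,3)@ 3/5
(4,1)@ 2/4
(4,2)@ 3/5
(4,4)@ 3/3
(4,5)@ 4/4
(4,6)@ 3/3
(5,1)% 2/4
(5,2)% 3/5
(5,5)@ 5/6
(5,6)@ 4/4
(6,2)% 6/6
(6,3)% 5/6
(6,4)% 2/5
(6,6)@ 4/4
(7,1)% 2/2
(7,2)% 4/4
(7,3)% 4/5
(7,4)@ 1/4
(7,5)@ 3/4
(7,6)@ 2/2
The smallest same-type fraction is 1/4 at (7,4), which reduces to 1/4. Any threshold above that leaves this resident unsatisfied.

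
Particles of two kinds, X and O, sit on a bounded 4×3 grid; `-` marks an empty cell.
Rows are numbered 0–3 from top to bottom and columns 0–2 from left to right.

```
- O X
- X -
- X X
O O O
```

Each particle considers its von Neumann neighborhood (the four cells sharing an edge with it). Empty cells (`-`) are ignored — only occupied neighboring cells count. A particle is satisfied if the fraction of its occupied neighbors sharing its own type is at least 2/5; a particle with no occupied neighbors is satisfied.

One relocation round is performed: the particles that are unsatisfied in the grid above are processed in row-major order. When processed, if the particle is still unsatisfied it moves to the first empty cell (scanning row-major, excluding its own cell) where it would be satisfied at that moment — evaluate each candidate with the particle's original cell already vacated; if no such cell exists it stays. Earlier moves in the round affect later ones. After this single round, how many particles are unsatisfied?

Initially unsatisfied (in order): (0,1), (0,2).
  (0,1) → (0,0).
  (0,2): now satisfied by earlier moves; stays.
Resulting grid:
O - X
- X -
- X X
O O O
All satisfied now.

0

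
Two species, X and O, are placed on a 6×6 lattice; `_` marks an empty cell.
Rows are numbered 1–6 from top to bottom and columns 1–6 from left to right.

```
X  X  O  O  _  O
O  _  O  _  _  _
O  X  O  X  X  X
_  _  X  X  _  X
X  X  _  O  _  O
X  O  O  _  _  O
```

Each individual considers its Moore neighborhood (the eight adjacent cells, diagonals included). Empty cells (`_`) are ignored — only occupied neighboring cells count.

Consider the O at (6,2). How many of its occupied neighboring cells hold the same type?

Occupied neighbors of (6,2): (5,1)=X, (5,2)=X, (6,1)=X, (6,3)=O.
Same type (O): 1 of 4.

1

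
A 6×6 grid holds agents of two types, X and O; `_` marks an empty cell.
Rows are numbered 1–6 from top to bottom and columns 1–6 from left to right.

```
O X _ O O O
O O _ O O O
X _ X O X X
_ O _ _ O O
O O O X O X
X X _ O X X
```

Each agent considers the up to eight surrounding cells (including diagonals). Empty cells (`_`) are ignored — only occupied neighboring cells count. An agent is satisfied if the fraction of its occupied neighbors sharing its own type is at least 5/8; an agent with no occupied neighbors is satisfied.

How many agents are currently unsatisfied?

(1,1)O 2/3 ✓
(1,2)X 0/3 ✗
(1,4)O 3/3 ✓
(1,5)O 5/5 ✓
(1,6)O 3/3 ✓
(2,1)O 2/4 ✗
(2,2)O 2/5 ✗
(2,4)O 4/6 ✓
(2,5)O 6/8 ✓
(2,6)O 3/5 ✗
(3,1)X 0/3 ✗
(3,3)X 0/4 ✗
(3,4)O 3/5 ✗
(3,5)X 1/7 ✗
(3,6)X 1/5 ✗
(4,2)O 3/5 ✗
(4,5)O 3/7 ✗
(4,6)O 2/5 ✗
(5,1)O 2/4 ✗
(5,2)O 3/5 ✗
(5,3)O 3/5 ✗
(5,4)X 1/5 ✗
(5,5)O 3/7 ✗
(5,6)X 2/5 ✗
(6,1)X 1/3 ✗
(6,2)X 1/4 ✗
(6,4)O 2/4 ✗
(6,5)X 3/5 ✗
(6,6)X 2/3 ✓
Unsatisfied: (1,2), (2,1), (2,2), (2,6), (3,1), (3,3), (3,4), (3,5), (3,6), (4,2), (4,5), (4,6), (5,1), (5,2), (5,3), (5,4), (5,5), (5,6), (6,1), (6,2), (6,4), (6,5) — 22 in total.

22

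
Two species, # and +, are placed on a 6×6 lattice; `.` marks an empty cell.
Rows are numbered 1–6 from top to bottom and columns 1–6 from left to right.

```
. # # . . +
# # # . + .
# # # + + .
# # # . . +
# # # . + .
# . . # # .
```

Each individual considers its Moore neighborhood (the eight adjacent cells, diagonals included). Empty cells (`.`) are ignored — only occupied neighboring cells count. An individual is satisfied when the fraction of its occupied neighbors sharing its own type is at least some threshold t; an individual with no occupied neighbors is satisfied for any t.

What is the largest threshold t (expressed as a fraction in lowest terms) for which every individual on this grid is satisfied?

Row 1: (1,2)# 4/4 · (1,3)# 3/3 · (1,6)+ 1/1
Row 2: (2,1)# 4/4 · (2,2)# 7/7 · (2,3)# 5/6 · (2,5)+ 3/3
Row 3: (3,1)# 5/5 · (3,2)# 8/8 · (3,3)# 5/6 · (3,4)+ 2/5 · (3,5)+ 3/3
Row 4: (4,1)# 5/5 · (4,2)# 8/8 · (4,3)# 5/6 · (4,6)+ 2/2
Row 5: (5,1)# 4/4 · (5,2)# 6/6 · (5,3)# 4/4 · (5,5)+ 1/3
Row 6: (6,1)# 2/2 · (6,4)# 2/3 · (6,5)# 1/2
The smallest same-type fraction is 1/3 at (5,5), which reduces to 1/3. Any threshold above that leaves this individual unsatisfied.

1/3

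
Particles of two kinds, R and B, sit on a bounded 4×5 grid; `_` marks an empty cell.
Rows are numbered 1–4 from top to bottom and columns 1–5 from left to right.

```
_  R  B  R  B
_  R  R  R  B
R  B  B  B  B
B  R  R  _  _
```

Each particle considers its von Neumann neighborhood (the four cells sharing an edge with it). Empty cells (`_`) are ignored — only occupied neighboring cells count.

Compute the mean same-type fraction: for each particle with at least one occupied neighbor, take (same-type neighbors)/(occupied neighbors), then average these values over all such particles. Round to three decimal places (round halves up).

0.432

Row 1: (1,2)R 1/2 · (1,3)B 0/3 · (1,4)R 1/3 · (1,5)B 1/2
Row 2: (2,2)R 2/3 · (2,3)R 2/4 · (2,4)R 2/4 · (2,5)B 2/3
Row 3: (3,1)R 0/2 · (3,2)B 1/4 · (3,3)B 2/4 · (3,4)B 2/3 · (3,5)B 2/2
Row 4: (4,1)B 0/2 · (4,2)R 1/3 · (4,3)R 1/2
Sum over 16 particles: 1/2 + 0/3 + 1/3 + 1/2 + 2/3 + 2/4 + 2/4 + 2/3 + 0/2 + 1/4 + 2/4 + 2/3 + 2/2 + 0/2 + 1/3 + 1/2 = 83/12; mean = 83/12 ÷ 16 = 83/192 = 0.432291… → 0.432.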